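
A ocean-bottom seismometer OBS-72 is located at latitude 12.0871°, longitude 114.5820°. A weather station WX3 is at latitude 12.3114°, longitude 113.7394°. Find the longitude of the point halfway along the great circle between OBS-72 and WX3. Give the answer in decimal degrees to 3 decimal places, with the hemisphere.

Bx = cos φ₂ cos Δλ = 0.976898,  By = cos φ₂ sin Δλ = -0.014367
φₘ = atan2(sin φ₁ + sin φ₂, √((cos φ₁ + Bx)² + By²)) = 12.19957°
λₘ = λ₁ + atan2(By, cos φ₁ + Bx) = 114.16088°

114.161°E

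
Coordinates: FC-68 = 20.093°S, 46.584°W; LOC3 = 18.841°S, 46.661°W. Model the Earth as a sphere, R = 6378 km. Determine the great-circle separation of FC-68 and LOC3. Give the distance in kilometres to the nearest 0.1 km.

Δφ = 1.2520°,  Δλ = -0.0770°
a = sin²(Δφ/2) + cos φ₁ cos φ₂ sin²(Δλ/2) = 0.000120
c = 2·arcsin(√a) = 0.021888 rad = 1.2541°
d = R·c = 6378 × 0.021888 = 139.6 km

139.6 km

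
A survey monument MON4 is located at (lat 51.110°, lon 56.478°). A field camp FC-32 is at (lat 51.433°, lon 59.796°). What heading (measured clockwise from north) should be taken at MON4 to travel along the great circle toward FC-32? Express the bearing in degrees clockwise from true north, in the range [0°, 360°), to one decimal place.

79.9°

Δλ = 3.3180°
y = sin Δλ · cos φ₂ = 0.036083
x = cos φ₁ sin φ₂ − sin φ₁ cos φ₂ cos Δλ = 0.006451
θ = atan2(y, x) = 79.8638° → 79.8638° (mod 360°)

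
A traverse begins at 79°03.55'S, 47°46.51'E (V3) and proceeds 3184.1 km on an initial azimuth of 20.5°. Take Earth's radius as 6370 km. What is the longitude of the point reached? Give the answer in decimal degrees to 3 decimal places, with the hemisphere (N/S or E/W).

V3: φ = -79.05917°, λ = +47.77517°
δ = d/R = 3184.1/6370 = 0.499859 rad
φ₂ = arcsin(sin φ₁ cos δ + cos φ₁ sin δ cos θ)
   = arcsin(-0.98182·0.87765 + 0.18980·0.47930·0.93667) = -50.94028°
λ₂ = λ₁ + atan2(sin θ sin δ cos φ₁, cos δ − sin φ₁ sin φ₂) = 63.22422°

63.224°E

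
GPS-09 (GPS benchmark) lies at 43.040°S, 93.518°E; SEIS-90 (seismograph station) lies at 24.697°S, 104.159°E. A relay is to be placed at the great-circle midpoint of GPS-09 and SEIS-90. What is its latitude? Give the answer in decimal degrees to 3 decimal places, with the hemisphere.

Bx = cos φ₂ cos Δλ = 0.892906,  By = cos φ₂ sin Δλ = 0.167764
φₘ = atan2(sin φ₁ + sin φ₂, √((cos φ₁ + Bx)² + By²)) = -33.98171°
λₘ = λ₁ + atan2(By, cos φ₁ + Bx) = 99.41669°

33.982°S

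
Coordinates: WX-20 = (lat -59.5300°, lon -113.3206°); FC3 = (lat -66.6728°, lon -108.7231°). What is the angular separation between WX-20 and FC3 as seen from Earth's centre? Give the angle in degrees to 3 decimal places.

Δφ = -7.1428°,  Δλ = 4.5975°
a = sin²(Δφ/2) + cos φ₁ cos φ₂ sin²(Δλ/2) = 0.004203
c = 2·arcsin(√a) = 0.129758 rad = 7.4346°

7.435°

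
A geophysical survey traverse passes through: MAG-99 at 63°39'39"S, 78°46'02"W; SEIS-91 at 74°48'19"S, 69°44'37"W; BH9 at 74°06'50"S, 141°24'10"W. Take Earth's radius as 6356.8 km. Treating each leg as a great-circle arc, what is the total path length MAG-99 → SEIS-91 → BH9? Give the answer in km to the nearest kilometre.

MAG-99: φ = -63.66083°, λ = -78.76722°
SEIS-91: φ = -74.80528°, λ = -69.74361°
BH9: φ = -74.11389°, λ = -141.40278°
MAG-99→SEIS-91: c = 0.201818 rad, d = 1282.92 km
SEIS-91→BH9: c = 0.315121 rad, d = 2003.16 km
Total = 1282.92 + 2003.16 = 3286.07 km

3286 km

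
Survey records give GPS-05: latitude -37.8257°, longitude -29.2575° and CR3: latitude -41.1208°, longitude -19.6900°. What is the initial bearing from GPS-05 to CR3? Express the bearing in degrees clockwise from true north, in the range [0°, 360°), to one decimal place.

Δλ = 9.5675°
y = sin Δλ · cos φ₂ = 0.125210
x = cos φ₁ sin φ₂ − sin φ₁ cos φ₂ cos Δλ = -0.063905
θ = atan2(y, x) = 117.0389° → 117.0389° (mod 360°)

117.0°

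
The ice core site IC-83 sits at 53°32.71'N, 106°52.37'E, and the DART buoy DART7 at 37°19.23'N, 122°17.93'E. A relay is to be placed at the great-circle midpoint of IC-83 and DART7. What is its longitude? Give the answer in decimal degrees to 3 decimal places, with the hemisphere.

IC-83: φ = +53.54517°, λ = +106.87283°
DART7: φ = +37.32050°, λ = +122.29883°
Bx = cos φ₂ cos Δλ = 0.766607,  By = cos φ₂ sin Δλ = 0.211533
φₘ = atan2(sin φ₁ + sin φ₂, √((cos φ₁ + Bx)² + By²)) = 45.68765°
λₘ = λ₁ + atan2(By, cos φ₁ + Bx) = 115.70864°

115.709°E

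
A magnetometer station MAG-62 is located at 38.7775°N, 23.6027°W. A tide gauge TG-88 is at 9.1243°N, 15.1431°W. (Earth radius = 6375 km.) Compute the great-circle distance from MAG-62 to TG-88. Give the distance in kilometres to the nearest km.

3406 km

Δφ = -29.6532°,  Δλ = 8.4596°
a = sin²(Δφ/2) + cos φ₁ cos φ₂ sin²(Δλ/2) = 0.069669
c = 2·arcsin(√a) = 0.534229 rad = 30.6091°
d = R·c = 6375 × 0.534229 = 3405.7 km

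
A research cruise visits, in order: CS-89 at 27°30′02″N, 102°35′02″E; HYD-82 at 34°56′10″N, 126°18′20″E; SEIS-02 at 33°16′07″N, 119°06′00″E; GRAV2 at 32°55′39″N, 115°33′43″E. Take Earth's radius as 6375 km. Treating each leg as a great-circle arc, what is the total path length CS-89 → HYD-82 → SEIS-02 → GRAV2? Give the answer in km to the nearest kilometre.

3418 km

CS-89: φ = +27.50056°, λ = +102.58389°
HYD-82: φ = +34.93611°, λ = +126.30556°
SEIS-02: φ = +33.26861°, λ = +119.10000°
GRAV2: φ = +32.92750°, λ = +115.56194°
CS-89→HYD-82: c = 0.375965 rad, d = 2396.78 km
HYD-82→SEIS-02: c = 0.108096 rad, d = 689.11 km
SEIS-02→GRAV2: c = 0.052070 rad, d = 331.94 km
Total = 2396.78 + 689.11 + 331.94 = 3417.83 km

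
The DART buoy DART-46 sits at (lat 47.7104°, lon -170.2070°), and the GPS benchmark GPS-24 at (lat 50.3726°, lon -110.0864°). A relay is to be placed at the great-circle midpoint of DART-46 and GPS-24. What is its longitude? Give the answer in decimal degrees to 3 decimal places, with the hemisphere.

141.034°W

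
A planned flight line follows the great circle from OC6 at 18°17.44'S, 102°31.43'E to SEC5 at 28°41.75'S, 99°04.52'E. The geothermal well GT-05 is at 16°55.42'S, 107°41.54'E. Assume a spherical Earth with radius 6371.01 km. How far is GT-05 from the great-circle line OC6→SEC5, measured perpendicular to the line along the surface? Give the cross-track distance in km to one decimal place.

487.3 km

OC6: φ = -18.29067°, λ = +102.52383°
SEC5: φ = -28.69583°, λ = +99.07533°
GT-05: φ = -16.92367°, λ = +107.69233°
δ₁₃ = central angle OC6→GT-05 = 0.089225 rad  (haversine)
θ₁₃ = bearing OC6→GT-05 = 75.284°,  θ₁₂ = bearing OC6→SEC5 = 196.243°
dₓₜ = R·arcsin(sin δ₁₃ · sin(θ₁₃ − θ₁₂)) = 6371.01·arcsin(0.08911·sin(-120.959°)) = -487.298 km
|dₓₜ| = 487.298 km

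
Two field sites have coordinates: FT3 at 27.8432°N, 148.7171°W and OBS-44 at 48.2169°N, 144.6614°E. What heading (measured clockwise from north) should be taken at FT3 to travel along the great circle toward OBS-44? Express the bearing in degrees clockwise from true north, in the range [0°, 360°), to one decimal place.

311.2°

Δλ = -66.6215°
y = sin Δλ · cos φ₂ = -0.611611
x = cos φ₁ sin φ₂ − sin φ₁ cos φ₂ cos Δλ = 0.535859
θ = atan2(y, x) = -48.7770° → 311.2230° (mod 360°)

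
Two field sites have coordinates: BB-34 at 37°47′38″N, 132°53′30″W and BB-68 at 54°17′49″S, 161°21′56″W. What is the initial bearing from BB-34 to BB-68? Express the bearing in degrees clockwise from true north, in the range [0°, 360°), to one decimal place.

BB-34: φ = +37.79389°, λ = -132.89167°
BB-68: φ = -54.29694°, λ = -161.36556°
Δλ = -28.4739°
y = sin Δλ · cos φ₂ = -0.278229
x = cos φ₁ sin φ₂ − sin φ₁ cos φ₂ cos Δλ = -0.956073
θ = atan2(y, x) = -163.7744° → 196.2256° (mod 360°)

196.2°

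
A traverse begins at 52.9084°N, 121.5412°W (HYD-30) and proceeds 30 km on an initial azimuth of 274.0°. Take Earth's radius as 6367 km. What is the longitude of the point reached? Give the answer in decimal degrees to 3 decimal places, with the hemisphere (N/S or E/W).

121.988°W

δ = d/R = 30/6367 = 0.004712 rad
φ₂ = arcsin(sin φ₁ cos δ + cos φ₁ sin δ cos θ)
   = arcsin(0.79767·0.99999 + 0.60309·0.00471·0.06976) = 52.92639°
λ₂ = λ₁ + atan2(sin θ sin δ cos φ₁, cos δ − sin φ₁ sin φ₂) = -121.98794°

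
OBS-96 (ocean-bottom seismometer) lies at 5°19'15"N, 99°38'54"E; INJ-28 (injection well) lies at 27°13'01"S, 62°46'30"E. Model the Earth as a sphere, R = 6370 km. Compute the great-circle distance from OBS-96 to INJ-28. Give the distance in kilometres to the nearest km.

OBS-96: φ = +5.32083°, λ = +99.64833°
INJ-28: φ = -27.21694°, λ = +62.77500°
Δφ = -32.5378°,  Δλ = -36.8733°
a = sin²(Δφ/2) + cos φ₁ cos φ₂ sin²(Δλ/2) = 0.167042
c = 2·arcsin(√a) = 0.842076 rad = 48.2474°
d = R·c = 6370 × 0.842076 = 5364.0 km

5364 km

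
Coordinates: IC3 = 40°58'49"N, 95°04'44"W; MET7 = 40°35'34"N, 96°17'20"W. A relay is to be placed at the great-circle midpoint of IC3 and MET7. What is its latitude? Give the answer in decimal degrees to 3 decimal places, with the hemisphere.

IC3: φ = +40.98028°, λ = -95.07889°
MET7: φ = +40.59278°, λ = -96.28889°
Bx = cos φ₂ cos Δλ = 0.759184,  By = cos φ₂ sin Δλ = -0.016035
φₘ = atan2(sin φ₁ + sin φ₂, √((cos φ₁ + Bx)² + By²)) = 40.78811°
λₘ = λ₁ + atan2(By, cos φ₁ + Bx) = -95.68565°

40.788°N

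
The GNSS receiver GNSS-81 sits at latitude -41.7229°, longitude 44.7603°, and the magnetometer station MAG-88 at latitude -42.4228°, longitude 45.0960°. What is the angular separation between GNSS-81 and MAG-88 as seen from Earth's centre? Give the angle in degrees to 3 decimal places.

Δφ = -0.6999°,  Δλ = 0.3357°
a = sin²(Δφ/2) + cos φ₁ cos φ₂ sin²(Δλ/2) = 0.000042
c = 2·arcsin(√a) = 0.012967 rad = 0.7429°

0.743°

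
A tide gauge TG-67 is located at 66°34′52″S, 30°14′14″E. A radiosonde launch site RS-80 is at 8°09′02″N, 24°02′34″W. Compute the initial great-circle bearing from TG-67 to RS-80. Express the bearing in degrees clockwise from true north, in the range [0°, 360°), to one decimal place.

TG-67: φ = -66.58111°, λ = +30.23722°
RS-80: φ = +8.15056°, λ = -24.04278°
Δλ = -54.2800°
y = sin Δλ · cos φ₂ = -0.803679
x = cos φ₁ sin φ₂ − sin φ₁ cos φ₂ cos Δλ = 0.586668
θ = atan2(y, x) = -53.8714° → 306.1286° (mod 360°)

306.1°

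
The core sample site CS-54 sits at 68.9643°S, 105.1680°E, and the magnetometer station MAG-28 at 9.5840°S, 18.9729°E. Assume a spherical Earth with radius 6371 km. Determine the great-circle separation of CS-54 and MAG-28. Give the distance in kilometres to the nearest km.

Δφ = 59.3803°,  Δλ = -86.1951°
a = sin²(Δφ/2) + cos φ₁ cos φ₂ sin²(Δλ/2) = 0.410558
c = 2·arcsin(√a) = 1.390943 rad = 79.6952°
d = R·c = 6371 × 1.390943 = 8861.7 km

8862 km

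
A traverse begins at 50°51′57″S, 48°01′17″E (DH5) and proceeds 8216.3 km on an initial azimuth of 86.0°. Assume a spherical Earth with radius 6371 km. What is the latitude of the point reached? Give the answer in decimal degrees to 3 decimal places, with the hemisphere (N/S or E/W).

DH5: φ = -50.86583°, λ = +48.02139°
δ = d/R = 8216.3/6371 = 1.289641 rad
φ₂ = arcsin(sin φ₁ cos δ + cos φ₁ sin δ cos θ)
   = arcsin(-0.77567·0.27747 + 0.63114·0.96074·0.06976) = -9.95793°
λ₂ = λ₁ + atan2(sin θ sin δ cos φ₁, cos δ − sin φ₁ sin φ₂) = 124.69036°

9.958°S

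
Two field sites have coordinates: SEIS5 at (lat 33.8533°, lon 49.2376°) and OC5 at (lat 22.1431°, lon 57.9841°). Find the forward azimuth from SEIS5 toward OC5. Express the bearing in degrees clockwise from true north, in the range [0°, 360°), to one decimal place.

Δλ = 8.7465°
y = sin Δλ · cos φ₂ = 0.140848
x = cos φ₁ sin φ₂ − sin φ₁ cos φ₂ cos Δλ = -0.196961
θ = atan2(y, x) = 144.4313° → 144.4313° (mod 360°)

144.4°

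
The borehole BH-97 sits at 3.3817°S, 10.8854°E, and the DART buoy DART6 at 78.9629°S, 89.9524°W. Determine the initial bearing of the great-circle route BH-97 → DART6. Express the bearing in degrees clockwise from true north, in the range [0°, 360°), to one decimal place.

190.8°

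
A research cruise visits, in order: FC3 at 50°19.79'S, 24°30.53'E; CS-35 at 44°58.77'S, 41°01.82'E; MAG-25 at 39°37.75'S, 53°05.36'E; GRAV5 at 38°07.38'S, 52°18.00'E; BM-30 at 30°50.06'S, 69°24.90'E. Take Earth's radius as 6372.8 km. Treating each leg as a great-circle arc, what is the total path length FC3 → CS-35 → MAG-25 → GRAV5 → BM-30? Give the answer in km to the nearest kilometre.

4468 km

FC3: φ = -50.32983°, λ = +24.50883°
CS-35: φ = -44.97950°, λ = +41.03033°
MAG-25: φ = -39.62917°, λ = +53.08933°
GRAV5: φ = -38.12300°, λ = +52.30000°
BM-30: φ = -30.83433°, λ = +69.41500°
FC3→CS-35: c = 0.214890 rad, d = 1369.45 km
CS-35→MAG-25: c = 0.181239 rad, d = 1155.00 km
MAG-25→GRAV5: c = 0.028391 rad, d = 180.93 km
GRAV5→BM-30: c = 0.276539 rad, d = 1762.33 km
Total = 1369.45 + 1155.00 + 180.93 + 1762.33 = 4467.71 km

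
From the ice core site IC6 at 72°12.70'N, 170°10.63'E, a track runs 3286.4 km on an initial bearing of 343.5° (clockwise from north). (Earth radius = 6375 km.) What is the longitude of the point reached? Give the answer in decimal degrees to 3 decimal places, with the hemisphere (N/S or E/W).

27.404°E

IC6: φ = +72.21167°, λ = +170.17717°
δ = d/R = 3286.4/6375 = 0.515514 rad
φ₂ = arcsin(sin φ₁ cos δ + cos φ₁ sin δ cos θ)
   = arcsin(0.95219·0.87004 + 0.30550·0.49298·0.95882) = 76.61810°
λ₂ = λ₁ + atan2(sin θ sin δ cos φ₁, cos δ − sin φ₁ sin φ₂) = 27.40379°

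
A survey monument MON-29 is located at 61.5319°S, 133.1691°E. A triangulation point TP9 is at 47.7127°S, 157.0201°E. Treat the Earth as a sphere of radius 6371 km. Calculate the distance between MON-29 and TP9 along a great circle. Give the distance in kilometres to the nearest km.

2149 km

Δφ = 13.8192°,  Δλ = 23.8510°
a = sin²(Δφ/2) + cos φ₁ cos φ₂ sin²(Δλ/2) = 0.028168
c = 2·arcsin(√a) = 0.337262 rad = 19.3237°
d = R·c = 6371 × 0.337262 = 2148.7 km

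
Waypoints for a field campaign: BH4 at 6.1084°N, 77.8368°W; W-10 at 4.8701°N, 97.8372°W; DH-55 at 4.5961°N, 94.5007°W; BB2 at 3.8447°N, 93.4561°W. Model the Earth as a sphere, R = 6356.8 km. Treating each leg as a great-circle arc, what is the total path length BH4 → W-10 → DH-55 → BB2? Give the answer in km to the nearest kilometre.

2726 km

BH4→W-10: c = 0.348120 rad, d = 2212.93 km
W-10→DH-55: c = 0.058231 rad, d = 370.16 km
DH-55→BB2: c = 0.022418 rad, d = 142.51 km
Total = 2212.93 + 370.16 + 142.51 = 2725.60 km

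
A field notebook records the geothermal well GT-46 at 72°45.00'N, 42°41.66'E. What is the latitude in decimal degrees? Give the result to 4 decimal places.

72.7500°N

72° + 45.00′/60 = 72 + 0.75000 = 72.7500°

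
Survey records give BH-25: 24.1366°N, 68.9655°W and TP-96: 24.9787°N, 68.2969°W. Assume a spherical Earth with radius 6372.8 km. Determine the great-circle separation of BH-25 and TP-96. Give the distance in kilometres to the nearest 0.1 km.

115.5 km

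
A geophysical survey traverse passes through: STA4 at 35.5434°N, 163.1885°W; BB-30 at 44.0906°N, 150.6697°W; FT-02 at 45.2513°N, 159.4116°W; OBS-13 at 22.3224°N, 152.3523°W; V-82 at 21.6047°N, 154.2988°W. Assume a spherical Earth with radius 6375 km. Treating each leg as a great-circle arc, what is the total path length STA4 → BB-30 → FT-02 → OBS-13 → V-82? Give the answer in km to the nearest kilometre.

4979 km

STA4→BB-30: c = 0.224079 rad, d = 1428.50 km
BB-30→FT-02: c = 0.110321 rad, d = 703.30 km
FT-02→OBS-13: c = 0.412672 rad, d = 2630.79 km
OBS-13→V-82: c = 0.033905 rad, d = 216.15 km
Total = 1428.50 + 703.30 + 2630.79 + 216.15 = 4978.73 km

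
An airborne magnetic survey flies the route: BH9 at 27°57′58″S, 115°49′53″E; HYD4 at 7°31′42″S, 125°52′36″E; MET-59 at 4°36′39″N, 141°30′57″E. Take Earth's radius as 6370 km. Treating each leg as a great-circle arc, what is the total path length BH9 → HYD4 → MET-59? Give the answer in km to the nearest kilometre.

4704 km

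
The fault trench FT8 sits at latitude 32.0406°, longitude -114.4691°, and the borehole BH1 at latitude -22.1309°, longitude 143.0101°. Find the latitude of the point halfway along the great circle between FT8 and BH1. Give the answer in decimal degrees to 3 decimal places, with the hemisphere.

Bx = cos φ₂ cos Δλ = -0.200822,  By = cos φ₂ sin Δλ = -0.904295
φₘ = atan2(sin φ₁ + sin φ₂, √((cos φ₁ + Bx)² + By²)) = 7.87558°
λₘ = λ₁ + atan2(By, cos φ₁ + Bx) = -168.89262°

7.876°N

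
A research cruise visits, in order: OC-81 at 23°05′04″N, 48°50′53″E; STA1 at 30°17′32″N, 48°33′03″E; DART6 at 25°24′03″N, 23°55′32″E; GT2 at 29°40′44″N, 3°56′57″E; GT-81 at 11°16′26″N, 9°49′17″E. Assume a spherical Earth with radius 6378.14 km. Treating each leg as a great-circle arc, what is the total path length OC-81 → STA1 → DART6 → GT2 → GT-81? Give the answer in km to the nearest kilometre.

7445 km

OC-81: φ = +23.08444°, λ = +48.84806°
STA1: φ = +30.29222°, λ = +48.55083°
DART6: φ = +25.40083°, λ = +23.92556°
GT2: φ = +29.67889°, λ = +3.94917°
GT-81: φ = +11.27389°, λ = +9.82139°
OC-81→STA1: c = 0.125885 rad, d = 802.91 km
STA1→DART6: c = 0.388655 rad, d = 2478.89 km
DART6→GT2: c = 0.317581 rad, d = 2025.58 km
GT2→GT-81: c = 0.335100 rad, d = 2137.32 km
Total = 802.91 + 2478.89 + 2025.58 + 2137.32 = 7444.70 km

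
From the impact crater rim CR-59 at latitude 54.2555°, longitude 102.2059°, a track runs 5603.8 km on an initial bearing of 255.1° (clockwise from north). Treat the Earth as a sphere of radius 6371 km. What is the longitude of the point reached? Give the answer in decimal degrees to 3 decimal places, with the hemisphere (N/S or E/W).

47.813°E

δ = d/R = 5603.8/6371 = 0.879579 rad
φ₂ = arcsin(sin φ₁ cos δ + cos φ₁ sin δ cos θ)
   = arcsin(0.81163·0.63748 + 0.58417·0.77047·-0.25713) = 23.68211°
λ₂ = λ₁ + atan2(sin θ sin δ cos φ₁, cos δ − sin φ₁ sin φ₂) = 47.81271°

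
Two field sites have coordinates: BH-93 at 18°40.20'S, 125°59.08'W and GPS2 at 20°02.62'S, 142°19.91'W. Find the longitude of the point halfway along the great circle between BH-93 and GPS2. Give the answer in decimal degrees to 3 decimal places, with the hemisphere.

134.124°W

BH-93: φ = -18.67000°, λ = -125.98467°
GPS2: φ = -20.04367°, λ = -142.33183°
Bx = cos φ₂ cos Δλ = 0.901454,  By = cos φ₂ sin Δλ = -0.264409
φₘ = atan2(sin φ₁ + sin φ₂, √((cos φ₁ + Bx)² + By²)) = -19.54050°
λₘ = λ₁ + atan2(By, cos φ₁ + Bx) = -134.12359°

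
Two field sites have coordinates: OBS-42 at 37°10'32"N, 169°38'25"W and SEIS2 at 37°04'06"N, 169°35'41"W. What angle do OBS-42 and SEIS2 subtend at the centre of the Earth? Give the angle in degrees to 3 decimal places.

0.113°

OBS-42: φ = +37.17556°, λ = -169.64028°
SEIS2: φ = +37.06833°, λ = -169.59472°
Δφ = -0.1072°,  Δλ = 0.0456°
a = sin²(Δφ/2) + cos φ₁ cos φ₂ sin²(Δλ/2) = 0.000001
c = 2·arcsin(√a) = 0.001976 rad = 0.1132°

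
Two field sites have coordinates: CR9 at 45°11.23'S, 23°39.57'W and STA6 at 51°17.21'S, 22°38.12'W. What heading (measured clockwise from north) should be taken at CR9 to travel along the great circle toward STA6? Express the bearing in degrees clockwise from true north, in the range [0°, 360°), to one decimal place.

174.0°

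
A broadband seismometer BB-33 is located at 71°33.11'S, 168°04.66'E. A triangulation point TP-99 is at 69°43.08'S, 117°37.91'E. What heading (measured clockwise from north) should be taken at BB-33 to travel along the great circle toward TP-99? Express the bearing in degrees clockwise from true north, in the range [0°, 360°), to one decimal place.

251.9°

BB-33: φ = -71.55183°, λ = +168.07767°
TP-99: φ = -69.71800°, λ = +117.63183°
Δλ = -50.4458°
y = sin Δλ · cos φ₂ = -0.267268
x = cos φ₁ sin φ₂ − sin φ₁ cos φ₂ cos Δλ = -0.087427
θ = atan2(y, x) = -108.1135° → 251.8865° (mod 360°)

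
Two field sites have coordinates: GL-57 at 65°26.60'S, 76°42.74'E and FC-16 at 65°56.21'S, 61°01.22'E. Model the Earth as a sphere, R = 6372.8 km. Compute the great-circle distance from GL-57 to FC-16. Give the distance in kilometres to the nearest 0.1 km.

718.7 km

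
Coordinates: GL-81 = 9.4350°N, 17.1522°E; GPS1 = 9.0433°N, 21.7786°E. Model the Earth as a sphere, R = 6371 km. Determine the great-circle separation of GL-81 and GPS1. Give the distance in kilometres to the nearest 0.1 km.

Δφ = -0.3917°,  Δλ = 4.6264°
a = sin²(Δφ/2) + cos φ₁ cos φ₂ sin²(Δλ/2) = 0.001599
c = 2·arcsin(√a) = 0.079990 rad = 4.5831°
d = R·c = 6371 × 0.079990 = 509.6 km

509.6 km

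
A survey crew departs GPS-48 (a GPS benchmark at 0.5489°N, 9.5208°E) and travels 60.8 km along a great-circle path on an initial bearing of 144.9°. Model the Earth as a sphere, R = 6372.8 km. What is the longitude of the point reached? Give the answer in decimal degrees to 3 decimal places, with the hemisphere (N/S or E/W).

δ = d/R = 60.8/6372.8 = 0.009541 rad
φ₂ = arcsin(sin φ₁ cos δ + cos φ₁ sin δ cos θ)
   = arcsin(0.00958·0.99995 + 0.99995·0.00954·-0.81815) = 0.10167°
λ₂ = λ₁ + atan2(sin θ sin δ cos φ₁, cos δ − sin φ₁ sin φ₂) = 9.83511°

9.835°E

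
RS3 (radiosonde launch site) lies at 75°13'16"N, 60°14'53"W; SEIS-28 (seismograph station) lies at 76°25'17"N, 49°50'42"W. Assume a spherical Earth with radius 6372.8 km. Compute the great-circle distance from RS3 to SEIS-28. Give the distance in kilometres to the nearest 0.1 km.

RS3: φ = +75.22111°, λ = -60.24806°
SEIS-28: φ = +76.42139°, λ = -49.84500°
Δφ = 1.2003°,  Δλ = 10.4031°
a = sin²(Δφ/2) + cos φ₁ cos φ₂ sin²(Δλ/2) = 0.000602
c = 2·arcsin(√a) = 0.049074 rad = 2.8117°
d = R·c = 6372.8 × 0.049074 = 312.7 km

312.7 km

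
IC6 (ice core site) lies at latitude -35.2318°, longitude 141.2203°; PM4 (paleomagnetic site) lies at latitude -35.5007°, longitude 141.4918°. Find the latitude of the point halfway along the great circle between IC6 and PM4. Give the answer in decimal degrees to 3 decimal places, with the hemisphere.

35.366°S

Bx = cos φ₂ cos Δλ = 0.814099,  By = cos φ₂ sin Δλ = 0.003858
φₘ = atan2(sin φ₁ + sin φ₂, √((cos φ₁ + Bx)² + By²)) = -35.36633°
λₘ = λ₁ + atan2(By, cos φ₁ + Bx) = 141.35582°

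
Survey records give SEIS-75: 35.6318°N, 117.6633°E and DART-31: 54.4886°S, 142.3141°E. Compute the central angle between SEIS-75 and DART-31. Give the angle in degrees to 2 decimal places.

Δφ = -90.1204°,  Δλ = 24.6508°
a = sin²(Δφ/2) + cos φ₁ cos φ₂ sin²(Δλ/2) = 0.522563
c = 2·arcsin(√a) = 1.615938 rad = 92.5864°

92.59°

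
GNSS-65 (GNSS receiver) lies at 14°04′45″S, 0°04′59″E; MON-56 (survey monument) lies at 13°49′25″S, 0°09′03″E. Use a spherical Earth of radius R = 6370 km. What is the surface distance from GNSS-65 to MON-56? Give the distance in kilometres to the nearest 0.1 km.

GNSS-65: φ = -14.07917°, λ = +0.08306°
MON-56: φ = -13.82361°, λ = +0.15083°
Δφ = 0.2556°,  Δλ = 0.0678°
a = sin²(Δφ/2) + cos φ₁ cos φ₂ sin²(Δλ/2) = 0.000005
c = 2·arcsin(√a) = 0.004606 rad = 0.2639°
d = R·c = 6370 × 0.004606 = 29.3 km

29.3 km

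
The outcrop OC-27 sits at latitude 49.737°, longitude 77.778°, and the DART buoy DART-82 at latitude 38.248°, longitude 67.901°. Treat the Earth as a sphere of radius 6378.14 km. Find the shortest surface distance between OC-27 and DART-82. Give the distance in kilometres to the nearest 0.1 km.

1500.9 km

Δφ = -11.4890°,  Δλ = -9.8770°
a = sin²(Δφ/2) + cos φ₁ cos φ₂ sin²(Δλ/2) = 0.013780
c = 2·arcsin(√a) = 0.235319 rad = 13.4828°
d = R·c = 6378.14 × 0.235319 = 1500.9 km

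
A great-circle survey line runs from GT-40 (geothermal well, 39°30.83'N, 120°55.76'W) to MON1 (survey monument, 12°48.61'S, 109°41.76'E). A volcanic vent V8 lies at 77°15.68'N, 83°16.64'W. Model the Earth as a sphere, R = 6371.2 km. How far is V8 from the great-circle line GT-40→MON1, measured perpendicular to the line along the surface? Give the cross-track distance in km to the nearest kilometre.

GT-40: φ = +39.51383°, λ = -120.92933°
MON1: φ = -12.81017°, λ = +109.69600°
V8: φ = +77.26133°, λ = -83.27733°
δ₁₃ = central angle GT-40→V8 = 0.714703 rad  (haversine)
θ₁₃ = bearing GT-40→V8 = 11.860°,  θ₁₂ = bearing GT-40→MON1 = 286.448°
dₓₜ = R·arcsin(sin δ₁₃ · sin(θ₁₃ − θ₁₂)) = 6371.2·arcsin(0.65539·sin(-274.588°)) = 4535.820 km
|dₓₜ| = 4535.820 km

4536 km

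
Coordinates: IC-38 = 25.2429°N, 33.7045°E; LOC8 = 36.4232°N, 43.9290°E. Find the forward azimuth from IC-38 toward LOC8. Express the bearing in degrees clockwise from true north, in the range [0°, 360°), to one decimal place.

35.6°

Δλ = 10.2245°
y = sin Δλ · cos φ₂ = 0.142830
x = cos φ₁ sin φ₂ − sin φ₁ cos φ₂ cos Δλ = 0.199346
θ = atan2(y, x) = 35.6214° → 35.6214° (mod 360°)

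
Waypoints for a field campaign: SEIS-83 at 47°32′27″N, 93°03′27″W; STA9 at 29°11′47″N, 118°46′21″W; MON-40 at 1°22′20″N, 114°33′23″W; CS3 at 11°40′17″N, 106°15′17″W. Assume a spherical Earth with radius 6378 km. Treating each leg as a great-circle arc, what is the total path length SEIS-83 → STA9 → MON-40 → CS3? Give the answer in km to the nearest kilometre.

SEIS-83: φ = +47.54083°, λ = -93.05750°
STA9: φ = +29.19639°, λ = -118.77250°
MON-40: φ = +1.37222°, λ = -114.55639°
CS3: φ = +11.67139°, λ = -106.25472°
SEIS-83→STA9: c = 0.471651 rad, d = 3008.19 km
STA9→MON-40: c = 0.490659 rad, d = 3129.42 km
MON-40→CS3: c = 0.230165 rad, d = 1467.99 km
Total = 3008.19 + 3129.42 + 1467.99 = 7605.60 km

7606 km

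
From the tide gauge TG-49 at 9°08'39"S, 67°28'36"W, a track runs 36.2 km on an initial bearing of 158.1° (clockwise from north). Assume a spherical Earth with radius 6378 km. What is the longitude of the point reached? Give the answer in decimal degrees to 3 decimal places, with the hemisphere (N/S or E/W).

67.354°W

TG-49: φ = -9.14417°, λ = -67.47667°
δ = d/R = 36.2/6378 = 0.005676 rad
φ₂ = arcsin(sin φ₁ cos δ + cos φ₁ sin δ cos θ)
   = arcsin(-0.15892·0.99998 + 0.98729·0.00568·-0.92784) = -9.44588°
λ₂ = λ₁ + atan2(sin θ sin δ cos φ₁, cos δ − sin φ₁ sin φ₂) = -67.35371°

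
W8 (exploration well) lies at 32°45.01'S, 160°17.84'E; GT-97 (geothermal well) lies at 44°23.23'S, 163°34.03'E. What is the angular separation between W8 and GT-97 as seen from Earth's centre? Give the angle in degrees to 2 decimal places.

11.91°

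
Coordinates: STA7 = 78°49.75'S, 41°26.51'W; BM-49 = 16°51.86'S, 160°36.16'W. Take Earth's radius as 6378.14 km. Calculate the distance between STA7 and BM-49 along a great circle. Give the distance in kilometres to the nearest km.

STA7: φ = -78.82917°, λ = -41.44183°
BM-49: φ = -16.86433°, λ = -160.60267°
Δφ = 61.9648°,  Δλ = -119.1608°
a = sin²(Δφ/2) + cos φ₁ cos φ₂ sin²(Δλ/2) = 0.402865
c = 2·arcsin(√a) = 1.375283 rad = 78.7979°
d = R·c = 6378.14 × 1.375283 = 8771.7 km

8772 km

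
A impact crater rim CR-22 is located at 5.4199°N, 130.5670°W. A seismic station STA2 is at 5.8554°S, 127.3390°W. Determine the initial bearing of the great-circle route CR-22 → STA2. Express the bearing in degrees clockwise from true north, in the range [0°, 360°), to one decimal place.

Δλ = 3.2280°
y = sin Δλ · cos φ₂ = 0.056016
x = cos φ₁ sin φ₂ − sin φ₁ cos φ₂ cos Δλ = -0.195374
θ = atan2(y, x) = 164.0019° → 164.0019° (mod 360°)

164.0°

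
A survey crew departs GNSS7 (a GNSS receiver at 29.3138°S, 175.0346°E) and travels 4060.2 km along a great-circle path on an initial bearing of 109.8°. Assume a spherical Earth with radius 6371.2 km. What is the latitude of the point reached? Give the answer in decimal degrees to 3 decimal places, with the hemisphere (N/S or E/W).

34.697°S

δ = d/R = 4060.2/6371.2 = 0.637274 rad
φ₂ = arcsin(sin φ₁ cos δ + cos φ₁ sin δ cos θ)
   = arcsin(-0.48959·0.80372 + 0.87195·0.59501·-0.33874) = -34.69715°
λ₂ = λ₁ + atan2(sin θ sin δ cos φ₁, cos δ − sin φ₁ sin φ₂) = -142.05013°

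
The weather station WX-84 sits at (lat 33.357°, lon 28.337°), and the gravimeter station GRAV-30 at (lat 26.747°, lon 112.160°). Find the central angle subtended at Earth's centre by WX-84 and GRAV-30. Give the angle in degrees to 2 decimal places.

70.87°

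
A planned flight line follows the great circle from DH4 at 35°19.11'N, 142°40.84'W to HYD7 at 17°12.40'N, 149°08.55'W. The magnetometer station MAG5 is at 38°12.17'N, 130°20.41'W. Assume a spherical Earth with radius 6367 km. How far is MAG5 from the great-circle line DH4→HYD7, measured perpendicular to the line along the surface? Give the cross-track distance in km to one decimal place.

DH4: φ = +35.31850°, λ = -142.68067°
HYD7: φ = +17.20667°, λ = -149.14250°
MAG5: φ = +38.20283°, λ = -130.34017°
δ₁₃ = central angle DH4→MAG5 = 0.179584 rad  (haversine)
θ₁₃ = bearing DH4→MAG5 = 70.094°,  θ₁₂ = bearing DH4→HYD7 = 199.278°
dₓₜ = R·arcsin(sin δ₁₃ · sin(θ₁₃ − θ₁₂)) = 6367·arcsin(0.17862·sin(-129.184°)) = -884.364 km
|dₓₜ| = 884.364 km

884.4 km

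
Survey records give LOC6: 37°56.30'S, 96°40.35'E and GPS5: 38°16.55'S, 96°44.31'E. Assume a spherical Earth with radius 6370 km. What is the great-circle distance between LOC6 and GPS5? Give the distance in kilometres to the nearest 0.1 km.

LOC6: φ = -37.93833°, λ = +96.67250°
GPS5: φ = -38.27583°, λ = +96.73850°
Δφ = -0.3375°,  Δλ = 0.0660°
a = sin²(Δφ/2) + cos φ₁ cos φ₂ sin²(Δλ/2) = 0.000009
c = 2·arcsin(√a) = 0.005960 rad = 0.3415°
d = R·c = 6370 × 0.005960 = 38.0 km

38.0 km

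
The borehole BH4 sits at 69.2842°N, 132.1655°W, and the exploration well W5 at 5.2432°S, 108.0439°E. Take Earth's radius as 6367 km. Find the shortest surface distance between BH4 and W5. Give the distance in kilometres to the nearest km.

Δφ = -74.5274°,  Δλ = -119.7906°
a = sin²(Δφ/2) + cos φ₁ cos φ₂ sin²(Δλ/2) = 0.630243
c = 2·arcsin(√a) = 1.834321 rad = 105.0989°
d = R·c = 6367 × 1.834321 = 11679.1 km

11679 km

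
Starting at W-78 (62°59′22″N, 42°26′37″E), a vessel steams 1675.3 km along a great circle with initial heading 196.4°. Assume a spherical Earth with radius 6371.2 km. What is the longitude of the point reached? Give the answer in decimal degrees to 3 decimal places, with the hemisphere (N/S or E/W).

W-78: φ = +62.98944°, λ = +42.44361°
δ = d/R = 1675.3/6371.2 = 0.262949 rad
φ₂ = arcsin(sin φ₁ cos δ + cos φ₁ sin δ cos θ)
   = arcsin(0.89092·0.96563 + 0.45415·0.25993·-0.95931) = 48.33588°
λ₂ = λ₁ + atan2(sin θ sin δ cos φ₁, cos δ − sin φ₁ sin φ₂) = 36.10532°

36.105°E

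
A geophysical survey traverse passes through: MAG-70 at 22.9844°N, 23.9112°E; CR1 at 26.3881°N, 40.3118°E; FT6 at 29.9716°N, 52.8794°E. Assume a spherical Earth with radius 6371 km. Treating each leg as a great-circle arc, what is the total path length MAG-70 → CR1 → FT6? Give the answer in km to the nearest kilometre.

2992 km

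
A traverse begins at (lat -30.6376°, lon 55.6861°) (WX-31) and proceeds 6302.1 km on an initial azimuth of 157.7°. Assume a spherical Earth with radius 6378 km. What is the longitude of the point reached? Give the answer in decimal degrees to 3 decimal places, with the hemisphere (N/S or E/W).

131.554°E

δ = d/R = 6302.1/6378 = 0.988100 rad
φ₂ = arcsin(sin φ₁ cos δ + cos φ₁ sin δ cos θ)
   = arcsin(-0.50961·0.55028 + 0.86041·0.83498·-0.92521) = -70.92971°
λ₂ = λ₁ + atan2(sin θ sin δ cos φ₁, cos δ − sin φ₁ sin φ₂) = 131.55363°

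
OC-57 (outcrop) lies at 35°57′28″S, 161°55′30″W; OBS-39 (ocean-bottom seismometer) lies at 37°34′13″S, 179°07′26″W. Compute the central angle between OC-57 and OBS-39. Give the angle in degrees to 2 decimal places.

OC-57: φ = -35.95778°, λ = -161.92500°
OBS-39: φ = -37.57028°, λ = -179.12389°
Δφ = -1.6125°,  Δλ = -17.1989°
a = sin²(Δφ/2) + cos φ₁ cos φ₂ sin²(Δλ/2) = 0.014542
c = 2·arcsin(√a) = 0.241771 rad = 13.8525°

13.85°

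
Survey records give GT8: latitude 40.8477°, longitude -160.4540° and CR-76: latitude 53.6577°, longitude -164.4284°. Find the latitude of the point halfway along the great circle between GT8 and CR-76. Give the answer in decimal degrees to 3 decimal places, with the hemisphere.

47.270°N

Bx = cos φ₂ cos Δλ = 0.591183,  By = cos φ₂ sin Δλ = -0.041074
φₘ = atan2(sin φ₁ + sin φ₂, √((cos φ₁ + Bx)² + By²)) = 47.26963°
λₘ = λ₁ + atan2(By, cos φ₁ + Bx) = -162.19976°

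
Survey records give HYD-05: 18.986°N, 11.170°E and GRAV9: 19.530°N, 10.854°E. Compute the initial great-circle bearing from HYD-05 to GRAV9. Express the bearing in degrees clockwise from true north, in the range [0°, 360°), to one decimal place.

Δλ = -0.3160°
y = sin Δλ · cos φ₂ = -0.005198
x = cos φ₁ sin φ₂ − sin φ₁ cos φ₂ cos Δλ = 0.009499
θ = atan2(y, x) = -28.6874° → 331.3126° (mod 360°)

331.3°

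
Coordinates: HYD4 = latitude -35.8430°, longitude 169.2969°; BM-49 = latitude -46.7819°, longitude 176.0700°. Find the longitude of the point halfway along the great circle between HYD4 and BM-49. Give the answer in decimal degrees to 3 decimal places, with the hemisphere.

172.398°E

Bx = cos φ₂ cos Δλ = 0.679998,  By = cos φ₂ sin Δλ = 0.080761
φₘ = atan2(sin φ₁ + sin φ₂, √((cos φ₁ + Bx)² + By²)) = -41.36176°
λₘ = λ₁ + atan2(By, cos φ₁ + Bx) = 172.39812°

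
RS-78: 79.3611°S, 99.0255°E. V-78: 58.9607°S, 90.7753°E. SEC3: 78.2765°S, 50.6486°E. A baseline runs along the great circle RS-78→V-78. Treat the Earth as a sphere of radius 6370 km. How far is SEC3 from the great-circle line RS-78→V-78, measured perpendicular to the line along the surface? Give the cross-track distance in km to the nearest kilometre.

δ₁₃ = central angle RS-78→SEC3 = 0.160013 rad  (haversine)
θ₁₃ = bearing RS-78→SEC3 = 252.420°,  θ₁₂ = bearing RS-78→V-78 = 347.838°
dₓₜ = R·arcsin(sin δ₁₃ · sin(θ₁₃ − θ₁₂)) = 6370·arcsin(0.15933·sin(-95.418°)) = -1014.690 km
|dₓₜ| = 1014.690 km

1015 km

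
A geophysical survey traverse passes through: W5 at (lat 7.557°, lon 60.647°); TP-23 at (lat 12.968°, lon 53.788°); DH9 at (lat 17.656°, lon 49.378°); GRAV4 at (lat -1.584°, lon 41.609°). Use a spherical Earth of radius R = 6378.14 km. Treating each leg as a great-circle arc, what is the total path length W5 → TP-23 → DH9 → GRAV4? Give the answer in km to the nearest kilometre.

3972 km

W5→TP-23: c = 0.150941 rad, d = 962.72 km
TP-23→DH9: c = 0.110462 rad, d = 704.54 km
DH9→GRAV4: c = 0.361398 rad, d = 2305.05 km
Total = 962.72 + 704.54 + 2305.05 = 3972.31 km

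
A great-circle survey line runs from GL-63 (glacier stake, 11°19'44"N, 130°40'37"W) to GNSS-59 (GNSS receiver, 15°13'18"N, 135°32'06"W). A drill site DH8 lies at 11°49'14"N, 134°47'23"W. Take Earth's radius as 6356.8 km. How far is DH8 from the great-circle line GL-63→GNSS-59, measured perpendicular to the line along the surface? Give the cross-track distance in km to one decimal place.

242.7 km

GL-63: φ = +11.32889°, λ = -130.67694°
GNSS-59: φ = +15.22167°, λ = -135.53500°
DH8: φ = +11.82056°, λ = -134.78972°
δ₁₃ = central angle GL-63→DH8 = 0.070843 rad  (haversine)
θ₁₃ = bearing GL-63→DH8 = 277.367°,  θ₁₂ = bearing GL-63→GNSS-59 = 310.001°
dₓₜ = R·arcsin(sin δ₁₃ · sin(θ₁₃ − θ₁₂)) = 6356.8·arcsin(0.07078·sin(-32.634°)) = -242.706 km
|dₓₜ| = 242.706 km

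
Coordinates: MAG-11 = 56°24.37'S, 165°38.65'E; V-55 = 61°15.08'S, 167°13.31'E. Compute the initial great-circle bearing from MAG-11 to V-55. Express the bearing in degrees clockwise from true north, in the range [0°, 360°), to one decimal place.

MAG-11: φ = -56.40617°, λ = +165.64417°
V-55: φ = -61.25133°, λ = +167.22183°
Δλ = 1.5777°
y = sin Δλ · cos φ₂ = 0.013242
x = cos φ₁ sin φ₂ − sin φ₁ cos φ₂ cos Δλ = -0.084615
θ = atan2(y, x) = 171.1055° → 171.1055° (mod 360°)

171.1°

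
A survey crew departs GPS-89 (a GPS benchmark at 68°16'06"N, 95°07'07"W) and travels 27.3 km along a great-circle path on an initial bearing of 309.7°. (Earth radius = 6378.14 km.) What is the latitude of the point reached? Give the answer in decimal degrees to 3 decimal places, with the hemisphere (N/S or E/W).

68.424°N

GPS-89: φ = +68.26833°, λ = -95.11861°
δ = d/R = 27.3/6378.14 = 0.004280 rad
φ₂ = arcsin(sin φ₁ cos δ + cos φ₁ sin δ cos θ)
   = arcsin(0.92893·0.99999 + 0.37026·0.00428·0.63877) = 68.42420°
λ₂ = λ₁ + atan2(sin θ sin δ cos φ₁, cos δ − sin φ₁ sin φ₂) = -95.63173°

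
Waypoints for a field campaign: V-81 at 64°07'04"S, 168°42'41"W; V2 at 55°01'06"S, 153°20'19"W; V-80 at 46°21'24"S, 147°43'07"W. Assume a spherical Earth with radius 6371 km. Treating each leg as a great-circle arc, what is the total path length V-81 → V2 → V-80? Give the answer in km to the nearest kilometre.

2365 km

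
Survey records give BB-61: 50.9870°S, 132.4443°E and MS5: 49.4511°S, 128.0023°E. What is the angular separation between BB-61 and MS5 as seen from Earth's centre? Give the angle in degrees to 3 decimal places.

3.230°

Δφ = 1.5359°,  Δλ = -4.4420°
a = sin²(Δφ/2) + cos φ₁ cos φ₂ sin²(Δλ/2) = 0.000794
c = 2·arcsin(√a) = 0.056373 rad = 3.2299°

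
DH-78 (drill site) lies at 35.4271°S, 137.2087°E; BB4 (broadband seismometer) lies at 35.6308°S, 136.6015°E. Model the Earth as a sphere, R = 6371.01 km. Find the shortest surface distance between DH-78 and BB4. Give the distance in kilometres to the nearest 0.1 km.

59.4 km

Δφ = -0.2037°,  Δλ = -0.6072°
a = sin²(Δφ/2) + cos φ₁ cos φ₂ sin²(Δλ/2) = 0.000022
c = 2·arcsin(√a) = 0.009329 rad = 0.5345°
d = R·c = 6371.01 × 0.009329 = 59.4 km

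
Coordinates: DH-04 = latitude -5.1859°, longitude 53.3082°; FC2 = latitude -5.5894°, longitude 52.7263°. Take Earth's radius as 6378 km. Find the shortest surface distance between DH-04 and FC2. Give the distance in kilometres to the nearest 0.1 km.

78.6 km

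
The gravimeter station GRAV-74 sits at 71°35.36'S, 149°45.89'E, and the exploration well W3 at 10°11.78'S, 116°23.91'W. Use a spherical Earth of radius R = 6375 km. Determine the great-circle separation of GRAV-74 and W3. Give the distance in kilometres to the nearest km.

GRAV-74: φ = -71.58933°, λ = +149.76483°
W3: φ = -10.19633°, λ = -116.39850°
Δφ = 61.3930°,  Δλ = 93.8367°
a = sin²(Δφ/2) + cos φ₁ cos φ₂ sin²(Δλ/2) = 0.426419
c = 2·arcsin(√a) = 1.423098 rad = 81.5375°
d = R·c = 6375 × 1.423098 = 9072.2 km

9072 km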